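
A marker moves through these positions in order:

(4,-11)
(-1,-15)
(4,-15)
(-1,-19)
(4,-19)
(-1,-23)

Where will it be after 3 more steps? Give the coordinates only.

(4,-27)

Differencing gives (-5,-4), (+5,+0), (-5,-4), (+5,+0), (-5,-4). This is the pattern (-5,-4), (+5,+0) repeated.
step 6: apply (+5,+0) → (4,-23)
step 7: apply (-5,-4) → (-1,-27)
step 8: apply (+5,+0) → (4,-27)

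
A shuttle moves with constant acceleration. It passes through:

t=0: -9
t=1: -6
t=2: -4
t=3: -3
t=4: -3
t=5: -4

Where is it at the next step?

Taking differences between consecutive positions: +3, +2, +1, +0, -1. These grow by -1 each step.
step 6: -4 − 2 → -6

-6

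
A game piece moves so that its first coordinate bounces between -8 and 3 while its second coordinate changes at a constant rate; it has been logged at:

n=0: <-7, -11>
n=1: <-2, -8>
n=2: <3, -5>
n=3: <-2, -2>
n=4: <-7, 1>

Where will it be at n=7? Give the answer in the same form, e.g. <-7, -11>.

<0, 10>

The first coordinate reflects between -8 and 3, moving 5 per step.
  step 5: -7 → -4
  step 6: -4 → 1
  step 7: 1 → 0
The second coordinate changes by +3 each step: at step 7 it is 10.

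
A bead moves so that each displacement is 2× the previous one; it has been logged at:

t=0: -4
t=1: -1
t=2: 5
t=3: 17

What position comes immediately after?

Step-to-step displacements: +3, +6, +12; each is 2× the previous.
step 4: 17 + 24 → 41

41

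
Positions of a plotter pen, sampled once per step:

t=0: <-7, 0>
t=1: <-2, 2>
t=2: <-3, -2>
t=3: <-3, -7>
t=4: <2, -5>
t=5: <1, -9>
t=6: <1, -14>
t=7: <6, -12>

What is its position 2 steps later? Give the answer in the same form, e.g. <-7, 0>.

<5, -21>

The moves between consecutive positions are <+5, +2>, <-1, -4>, <+0, -5>, <+5, +2>, <-1, -4>, <+0, -5>, <+5, +2>; they repeat the 3-cycle [<+5, +2>, <-1, -4>, <+0, -5>].
step 8: apply <-1, -4> → <5, -16>
step 9: apply <+0, -5> → <5, -21>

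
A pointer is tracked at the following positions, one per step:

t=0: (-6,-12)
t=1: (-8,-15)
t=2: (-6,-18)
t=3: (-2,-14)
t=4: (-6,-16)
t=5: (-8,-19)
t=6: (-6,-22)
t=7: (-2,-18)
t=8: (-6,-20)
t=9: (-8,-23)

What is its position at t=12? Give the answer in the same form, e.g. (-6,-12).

Differencing gives (-2,-3), (+2,-3), (+4,+4), (-4,-2), (-2,-3), (+2,-3), (+4,+4), (-4,-2), (-2,-3). This is the pattern (-2,-3), (+2,-3), (+4,+4), (-4,-2) repeated.
step 10: apply (+2,-3) → (-6,-26)
step 11: apply (+4,+4) → (-2,-22)
step 12: apply (-4,-2) → (-6,-24)

(-6,-24)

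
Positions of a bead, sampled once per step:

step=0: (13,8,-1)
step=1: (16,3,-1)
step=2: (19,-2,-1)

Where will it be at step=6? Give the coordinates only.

(31,-22,-1)

Constant displacement of (+3,-5,+0) per step.
step 3: (19,-2,-1) + (+3,-5,+0) → (22,-7,-1)
step 4: (22,-7,-1) + (+3,-5,+0) → (25,-12,-1)
step 5: (25,-12,-1) + (+3,-5,+0) → (28,-17,-1)
step 6: (28,-17,-1) + (+3,-5,+0) → (31,-22,-1)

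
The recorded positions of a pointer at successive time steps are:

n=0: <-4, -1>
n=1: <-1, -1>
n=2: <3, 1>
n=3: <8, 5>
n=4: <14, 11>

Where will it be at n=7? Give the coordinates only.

<38, 41>

First differences are <+3, +0>, <+4, +2>, <+5, +4>, <+6, +6>; their common second difference is <+1, +2> (constant acceleration).
step 5: <14, 11> + <+7, +8> → <21, 19>
step 6: <21, 19> + <+8, +10> → <29, 29>
step 7: <29, 29> + <+9, +12> → <38, 41>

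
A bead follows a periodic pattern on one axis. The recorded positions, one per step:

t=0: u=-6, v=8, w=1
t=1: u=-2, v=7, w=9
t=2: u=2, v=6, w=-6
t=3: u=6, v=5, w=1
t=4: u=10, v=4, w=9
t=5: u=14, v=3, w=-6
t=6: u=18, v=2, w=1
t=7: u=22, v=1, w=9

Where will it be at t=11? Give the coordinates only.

u=38, v=-3, w=-6

U: linear, +4 per step → 38 at step 11.
V: linear, -1 per step → -3 at step 11.
W: cycles through 1, 9, -6 every 3 steps. Step 11 lands at position 2 of the cycle → -6.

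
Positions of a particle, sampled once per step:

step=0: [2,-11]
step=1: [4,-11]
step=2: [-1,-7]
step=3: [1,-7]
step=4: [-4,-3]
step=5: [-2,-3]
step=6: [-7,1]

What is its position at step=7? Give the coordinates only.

[-5,1]

Step-to-step displacements: [+2,+0], [-5,+4], [+2,+0], [-5,+4], [+2,+0], [-5,+4] — a repeating cycle of length 2.
step 7: apply [+2,+0] → [-5,1]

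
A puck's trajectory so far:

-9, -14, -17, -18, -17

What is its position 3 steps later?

-2

Taking differences between consecutive positions: -5, -3, -1, +1. These grow by +2 each step.
step 5: -17 + 3 → -14
step 6: -14 + 5 → -9
step 7: -9 + 7 → -2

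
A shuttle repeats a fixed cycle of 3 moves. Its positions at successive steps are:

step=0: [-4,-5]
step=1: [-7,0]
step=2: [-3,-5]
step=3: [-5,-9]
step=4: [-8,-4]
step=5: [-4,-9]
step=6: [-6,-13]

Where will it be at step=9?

[-7,-17]

Step-to-step displacements: [-3,+5], [+4,-5], [-2,-4], [-3,+5], [+4,-5], [-2,-4] — a repeating cycle of length 3.
step 7: apply [-3,+5] → [-9,-8]
step 8: apply [+4,-5] → [-5,-13]
step 9: apply [-2,-4] → [-7,-17]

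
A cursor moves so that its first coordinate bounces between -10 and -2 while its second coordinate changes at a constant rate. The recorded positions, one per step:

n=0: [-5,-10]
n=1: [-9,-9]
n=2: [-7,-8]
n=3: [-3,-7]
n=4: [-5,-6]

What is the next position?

[-9,-5]

The first coordinate travels 4 per step and bounces off the walls at -10 and -2.
  step 5: -5 → -9
The second coordinate changes by +1 each step: at step 5 it is -5.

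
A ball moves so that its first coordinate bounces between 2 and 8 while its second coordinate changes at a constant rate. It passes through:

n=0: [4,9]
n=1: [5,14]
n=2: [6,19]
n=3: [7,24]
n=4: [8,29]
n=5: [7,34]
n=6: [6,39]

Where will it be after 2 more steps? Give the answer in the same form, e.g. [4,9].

The first coordinate travels 1 per step and bounces off the walls at 2 and 8.
  step 7: 6 → 5
  step 8: 5 → 4
The second coordinate changes by +5 each step: at step 8 it is 49.

[4,49]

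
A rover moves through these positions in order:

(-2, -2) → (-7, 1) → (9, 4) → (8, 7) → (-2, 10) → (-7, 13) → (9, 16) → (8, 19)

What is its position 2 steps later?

First: cycles through -2, -7, 9, 8 every 4 steps. Step 9 lands at position 1 of the cycle → -7.
Second: linear, +3 per step → 25 at step 9.

(-7, 25)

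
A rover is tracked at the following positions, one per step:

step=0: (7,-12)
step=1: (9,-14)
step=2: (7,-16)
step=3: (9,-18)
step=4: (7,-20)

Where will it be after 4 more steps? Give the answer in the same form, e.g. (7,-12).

(7,-28)

First: cycles through 7, 9 every 2 steps. Step 8 lands at position 0 of the cycle → 7.
Second: linear, -2 per step → -28 at step 8.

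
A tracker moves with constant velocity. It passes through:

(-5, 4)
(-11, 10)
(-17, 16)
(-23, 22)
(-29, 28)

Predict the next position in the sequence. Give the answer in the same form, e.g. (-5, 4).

(-35, 34)

Each step adds (-6, +6) to the position.
step 5: (-29, 28) + (-6, +6) → (-35, 34)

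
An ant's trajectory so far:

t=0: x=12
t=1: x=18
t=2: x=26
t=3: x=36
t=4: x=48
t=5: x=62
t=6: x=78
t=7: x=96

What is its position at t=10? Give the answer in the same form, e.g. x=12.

x=162

First differences are +6, +8, +10, +12, +14, +16, +18; their common second difference is +2 (constant acceleration).
step 8: 96 + 20 → x=116
step 9: 116 + 22 → x=138
step 10: 138 + 24 → x=162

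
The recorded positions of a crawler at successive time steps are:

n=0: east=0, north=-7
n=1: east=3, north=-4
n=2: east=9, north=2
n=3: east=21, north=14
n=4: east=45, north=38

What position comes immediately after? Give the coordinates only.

The jumps are (+3,+3), (+6,+6), (+12,+12), (+24,+24) — a geometric progression with ratio 2.
step 5: east=45, north=38 + (+48,+48) → east=93, north=86

east=93, north=86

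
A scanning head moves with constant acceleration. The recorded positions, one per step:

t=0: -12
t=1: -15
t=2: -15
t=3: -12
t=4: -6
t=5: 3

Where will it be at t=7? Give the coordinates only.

Successive displacements: -3, +0, +3, +6, +9 — each changes by +3.
step 6: 3 + 12 → 15
step 7: 15 + 15 → 30

30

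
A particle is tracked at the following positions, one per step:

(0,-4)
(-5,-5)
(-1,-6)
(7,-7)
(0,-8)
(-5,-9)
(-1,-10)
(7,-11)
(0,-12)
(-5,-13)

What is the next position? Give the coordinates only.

The first coordinate repeats the cycle [0, -5, -1, 7] with period 4; step 10 mod 4 = 2, giving -1.
The second coordinate changes by -1 each step, so at step 10 it is -4 + 10·(-1) = -14.

(-1,-14)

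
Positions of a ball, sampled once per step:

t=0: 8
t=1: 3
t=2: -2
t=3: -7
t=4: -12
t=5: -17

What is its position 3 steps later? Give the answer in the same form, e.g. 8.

-32

The position changes by -5 every step.
step 6: -17 − 5 → -22
step 7: -22 − 5 → -27
step 8: -27 − 5 → -32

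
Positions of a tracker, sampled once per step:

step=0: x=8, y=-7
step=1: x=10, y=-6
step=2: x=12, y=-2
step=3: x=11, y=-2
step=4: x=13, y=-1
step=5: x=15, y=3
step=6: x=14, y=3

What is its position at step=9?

x=17, y=8

Step-to-step displacements: (+2,+1), (+2,+4), (-1,+0), (+2,+1), (+2,+4), (-1,+0) — a repeating cycle of length 3.
step 7: apply (+2,+1) → x=16, y=4
step 8: apply (+2,+4) → x=18, y=8
step 9: apply (-1,+0) → x=17, y=8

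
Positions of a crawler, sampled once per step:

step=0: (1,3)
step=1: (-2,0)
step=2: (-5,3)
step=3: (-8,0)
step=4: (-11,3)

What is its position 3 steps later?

The first coordinate changes by -3 each step, so at step 7 it is 1 + 7·(-3) = -20.
The second coordinate repeats the cycle [3, 0] with period 2; step 7 mod 2 = 1, giving 0.

(-20,0)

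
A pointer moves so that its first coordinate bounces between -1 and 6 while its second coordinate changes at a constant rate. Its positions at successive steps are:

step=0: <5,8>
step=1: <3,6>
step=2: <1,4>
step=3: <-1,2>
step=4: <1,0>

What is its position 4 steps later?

The first coordinate reflects between -1 and 6, moving 2 per step.
  step 5: 1 → 3
  step 6: 3 → 5
  step 7: 5 → 5
  step 8: 5 → 3
The second coordinate changes by -2 each step: at step 8 it is -8.

<3,-8>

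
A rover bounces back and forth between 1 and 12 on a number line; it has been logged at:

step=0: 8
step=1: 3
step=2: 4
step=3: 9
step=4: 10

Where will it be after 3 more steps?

7

The value travels 5 per step and bounces off the walls at 1 and 12.
  step 5: 10 → 5
  step 6: 5 → 2
  step 7: 2 → 7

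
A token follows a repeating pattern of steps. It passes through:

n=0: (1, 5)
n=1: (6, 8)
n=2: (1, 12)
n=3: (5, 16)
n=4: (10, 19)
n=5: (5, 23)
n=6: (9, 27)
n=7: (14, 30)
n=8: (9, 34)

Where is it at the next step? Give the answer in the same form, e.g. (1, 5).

Step-to-step displacements: (+5, +3), (-5, +4), (+4, +4), (+5, +3), (-5, +4), (+4, +4), (+5, +3), (-5, +4) — a repeating cycle of length 3.
step 9: apply (+4, +4) → (13, 38)

(13, 38)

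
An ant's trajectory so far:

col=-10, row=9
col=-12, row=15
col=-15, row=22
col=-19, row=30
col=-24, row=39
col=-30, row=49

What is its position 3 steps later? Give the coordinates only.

First differences are (-2, +6), (-3, +7), (-4, +8), (-5, +9), (-6, +10); their common second difference is (-1, +1) (constant acceleration).
step 6: col=-30, row=49 + (-7, +11) → col=-37, row=60
step 7: col=-37, row=60 + (-8, +12) → col=-45, row=72
step 8: col=-45, row=72 + (-9, +13) → col=-54, row=85

col=-54, row=85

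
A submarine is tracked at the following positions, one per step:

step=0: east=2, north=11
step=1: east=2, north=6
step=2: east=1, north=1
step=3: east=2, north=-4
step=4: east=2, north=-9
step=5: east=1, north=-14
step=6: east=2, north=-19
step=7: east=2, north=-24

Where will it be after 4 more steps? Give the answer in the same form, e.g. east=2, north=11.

The east coordinate repeats the cycle [2, 2, 1] with period 3; step 11 mod 3 = 2, giving 1.
The north coordinate changes by -5 each step, so at step 11 it is 11 + 11·(-5) = -44.

east=1, north=-44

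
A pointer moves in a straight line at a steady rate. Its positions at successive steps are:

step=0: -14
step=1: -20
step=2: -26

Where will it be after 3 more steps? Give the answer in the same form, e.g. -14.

-44

Each step adds -6 to the position.
step 3: -26 − 6 → -32
step 4: -32 − 6 → -38
step 5: -38 − 6 → -44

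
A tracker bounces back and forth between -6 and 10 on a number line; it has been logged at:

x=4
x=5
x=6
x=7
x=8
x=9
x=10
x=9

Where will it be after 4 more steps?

The value reflects between -6 and 10, moving 1 per step.
  step 8: 9 → 8
  step 9: 8 → 7
  step 10: 7 → 6
  step 11: 6 → 5

x=5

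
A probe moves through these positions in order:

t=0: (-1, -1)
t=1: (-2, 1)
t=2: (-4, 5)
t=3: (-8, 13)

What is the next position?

(-16, 29)

The jumps are (-1, +2), (-2, +4), (-4, +8) — a geometric progression with ratio 2.
step 4: (-8, 13) + (-8, +16) → (-16, 29)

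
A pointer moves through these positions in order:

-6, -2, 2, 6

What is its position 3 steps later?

The position changes by +4 every step.
step 4: 6 + 4 → 10
step 5: 10 + 4 → 14
step 6: 14 + 4 → 18

18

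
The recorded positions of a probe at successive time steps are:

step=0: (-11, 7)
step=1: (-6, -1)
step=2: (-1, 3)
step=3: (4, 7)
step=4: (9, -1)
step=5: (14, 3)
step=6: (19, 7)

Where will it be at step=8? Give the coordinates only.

The first coordinate changes by +5 each step, so at step 8 it is -11 + 8·(5) = 29.
The second coordinate repeats the cycle [7, -1, 3] with period 3; step 8 mod 3 = 2, giving 3.

(29, 3)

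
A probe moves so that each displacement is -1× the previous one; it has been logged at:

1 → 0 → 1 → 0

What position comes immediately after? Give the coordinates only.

Consecutive displacements -1, +1, -1 scale by a factor of -1 each step.
step 4: 0 + 1 → 1

1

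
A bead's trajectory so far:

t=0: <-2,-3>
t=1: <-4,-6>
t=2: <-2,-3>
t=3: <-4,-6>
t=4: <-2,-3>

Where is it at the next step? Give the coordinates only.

<-4,-6>

The jumps are <-2,-3>, <+2,+3>, <-2,-3>, <+2,+3> — a geometric progression with ratio -1.
step 5: <-2,-3> + <-2,-3> → <-4,-6>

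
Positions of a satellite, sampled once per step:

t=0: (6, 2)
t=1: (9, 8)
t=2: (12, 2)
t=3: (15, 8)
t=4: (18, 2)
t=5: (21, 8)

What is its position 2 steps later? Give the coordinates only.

(27, 8)

The first coordinate changes by +3 each step, so at step 7 it is 6 + 7·(3) = 27.
The second coordinate repeats the cycle [2, 8] with period 2; step 7 mod 2 = 1, giving 8.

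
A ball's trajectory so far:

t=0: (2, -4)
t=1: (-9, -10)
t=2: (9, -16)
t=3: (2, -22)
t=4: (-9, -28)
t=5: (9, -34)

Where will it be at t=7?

The first coordinate repeats the cycle [2, -9, 9] with period 3; step 7 mod 3 = 1, giving -9.
The second coordinate changes by -6 each step, so at step 7 it is -4 + 7·(-6) = -46.

(-9, -46)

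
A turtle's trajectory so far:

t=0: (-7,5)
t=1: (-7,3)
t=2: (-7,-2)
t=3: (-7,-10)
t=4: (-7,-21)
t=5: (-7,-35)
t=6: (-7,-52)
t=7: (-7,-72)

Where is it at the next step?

Successive displacements: (+0,-2), (+0,-5), (+0,-8), (+0,-11), (+0,-14), (+0,-17), (+0,-20) — each changes by (+0,-3).
step 8: (-7,-72) + (+0,-23) → (-7,-95)

(-7,-95)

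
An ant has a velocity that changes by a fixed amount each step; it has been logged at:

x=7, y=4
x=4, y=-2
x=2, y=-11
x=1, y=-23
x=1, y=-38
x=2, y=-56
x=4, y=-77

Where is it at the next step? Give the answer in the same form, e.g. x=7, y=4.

x=7, y=-101

First differences are (-3,-6), (-2,-9), (-1,-12), (+0,-15), (+1,-18), (+2,-21); their common second difference is (+1,-3) (constant acceleration).
step 7: x=4, y=-77 + (+3,-24) → x=7, y=-101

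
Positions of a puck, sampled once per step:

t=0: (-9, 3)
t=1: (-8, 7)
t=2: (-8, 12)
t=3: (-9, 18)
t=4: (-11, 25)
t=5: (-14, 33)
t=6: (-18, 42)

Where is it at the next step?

Taking differences between consecutive positions: (+1, +4), (+0, +5), (-1, +6), (-2, +7), (-3, +8), (-4, +9). These grow by (-1, +1) each step.
step 7: (-18, 42) + (-5, +10) → (-23, 52)

(-23, 52)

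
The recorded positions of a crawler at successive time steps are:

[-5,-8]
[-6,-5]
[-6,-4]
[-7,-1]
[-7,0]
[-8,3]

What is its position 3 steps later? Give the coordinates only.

Step-to-step displacements: [-1,+3], [+0,+1], [-1,+3], [+0,+1], [-1,+3] — a repeating cycle of length 2.
step 6: apply [+0,+1] → [-8,4]
step 7: apply [-1,+3] → [-9,7]
step 8: apply [+0,+1] → [-9,8]

[-9,8]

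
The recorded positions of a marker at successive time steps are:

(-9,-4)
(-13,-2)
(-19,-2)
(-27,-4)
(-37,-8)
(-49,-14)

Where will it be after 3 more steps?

First differences are (-4,+2), (-6,+0), (-8,-2), (-10,-4), (-12,-6); their common second difference is (-2,-2) (constant acceleration).
step 6: (-49,-14) + (-14,-8) → (-63,-22)
step 7: (-63,-22) + (-16,-10) → (-79,-32)
step 8: (-79,-32) + (-18,-12) → (-97,-44)

(-97,-44)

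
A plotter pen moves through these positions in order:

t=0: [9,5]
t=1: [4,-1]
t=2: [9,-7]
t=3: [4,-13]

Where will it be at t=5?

The first coordinate repeats the cycle [9, 4] with period 2; step 5 mod 2 = 1, giving 4.
The second coordinate changes by -6 each step, so at step 5 it is 5 + 5·(-6) = -25.

[4,-25]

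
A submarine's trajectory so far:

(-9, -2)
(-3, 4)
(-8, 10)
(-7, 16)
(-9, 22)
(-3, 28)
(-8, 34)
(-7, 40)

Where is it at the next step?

First: cycles through -9, -3, -8, -7 every 4 steps. Step 8 lands at position 0 of the cycle → -9.
Second: linear, +6 per step → 46 at step 8.

(-9, 46)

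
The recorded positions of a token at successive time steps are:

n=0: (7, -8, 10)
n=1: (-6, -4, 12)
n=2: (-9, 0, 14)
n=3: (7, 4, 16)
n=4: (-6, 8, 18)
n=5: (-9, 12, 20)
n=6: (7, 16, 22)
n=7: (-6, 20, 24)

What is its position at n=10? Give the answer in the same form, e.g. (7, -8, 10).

(-6, 32, 30)

The first coordinate repeats the cycle [7, -6, -9] with period 3; step 10 mod 3 = 1, giving -6.
The second coordinate changes by +4 each step, so at step 10 it is -8 + 10·(4) = 32.
The third coordinate changes by +2 each step, so at step 10 it is 10 + 10·(2) = 30.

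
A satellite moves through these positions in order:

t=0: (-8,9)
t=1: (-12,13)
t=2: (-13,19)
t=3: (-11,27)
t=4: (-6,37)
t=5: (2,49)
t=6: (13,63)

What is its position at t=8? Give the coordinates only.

Taking differences between consecutive positions: (-4,+4), (-1,+6), (+2,+8), (+5,+10), (+8,+12), (+11,+14). These grow by (+3,+2) each step.
step 7: (13,63) + (+14,+16) → (27,79)
step 8: (27,79) + (+17,+18) → (44,97)

(44,97)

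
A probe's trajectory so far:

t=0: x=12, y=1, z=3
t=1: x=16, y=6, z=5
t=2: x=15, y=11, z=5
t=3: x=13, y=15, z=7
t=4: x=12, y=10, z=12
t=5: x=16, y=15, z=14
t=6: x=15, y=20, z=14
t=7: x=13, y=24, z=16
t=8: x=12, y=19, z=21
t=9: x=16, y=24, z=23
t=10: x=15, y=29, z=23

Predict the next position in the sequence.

Step-to-step displacements: (+4, +5, +2), (-1, +5, +0), (-2, +4, +2), (-1, -5, +5), (+4, +5, +2), (-1, +5, +0), (-2, +4, +2), (-1, -5, +5), (+4, +5, +2), (-1, +5, +0) — a repeating cycle of length 4.
step 11: apply (-2, +4, +2) → x=13, y=33, z=25

x=13, y=33, z=25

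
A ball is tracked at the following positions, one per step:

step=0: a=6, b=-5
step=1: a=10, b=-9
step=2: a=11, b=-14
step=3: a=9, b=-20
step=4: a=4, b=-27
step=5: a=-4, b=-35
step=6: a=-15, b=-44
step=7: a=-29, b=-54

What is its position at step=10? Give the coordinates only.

a=-89, b=-90

Successive displacements: (+4, -4), (+1, -5), (-2, -6), (-5, -7), (-8, -8), (-11, -9), (-14, -10) — each changes by (-3, -1).
step 8: a=-29, b=-54 + (-17, -11) → a=-46, b=-65
step 9: a=-46, b=-65 + (-20, -12) → a=-66, b=-77
step 10: a=-66, b=-77 + (-23, -13) → a=-89, b=-90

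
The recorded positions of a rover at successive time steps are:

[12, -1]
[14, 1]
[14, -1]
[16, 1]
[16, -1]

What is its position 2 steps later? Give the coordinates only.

[18, -1]

Step-to-step displacements: [+2, +2], [+0, -2], [+2, +2], [+0, -2] — a repeating cycle of length 2.
step 5: apply [+2, +2] → [18, 1]
step 6: apply [+0, -2] → [18, -1]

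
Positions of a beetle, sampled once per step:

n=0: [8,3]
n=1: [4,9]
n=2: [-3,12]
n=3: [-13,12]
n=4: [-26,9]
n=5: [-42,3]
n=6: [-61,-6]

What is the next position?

First differences are [-4,+6], [-7,+3], [-10,+0], [-13,-3], [-16,-6], [-19,-9]; their common second difference is [-3,-3] (constant acceleration).
step 7: [-61,-6] + [-22,-12] → [-83,-18]

[-83,-18]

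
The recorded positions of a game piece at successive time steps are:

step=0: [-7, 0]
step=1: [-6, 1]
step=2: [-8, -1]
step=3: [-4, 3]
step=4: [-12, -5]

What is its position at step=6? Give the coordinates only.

[-28, -21]

The jumps are [+1, +1], [-2, -2], [+4, +4], [-8, -8] — a geometric progression with ratio -2.
step 5: [-12, -5] + [+16, +16] → [4, 11]
step 6: [4, 11] + [-32, -32] → [-28, -21]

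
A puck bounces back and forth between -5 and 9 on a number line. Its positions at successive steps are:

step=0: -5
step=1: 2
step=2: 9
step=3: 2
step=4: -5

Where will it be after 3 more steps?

2

The value reflects between -5 and 9, moving 7 per step.
  step 5: -5 → 2
  step 6: 2 → 9
  step 7: 9 → 2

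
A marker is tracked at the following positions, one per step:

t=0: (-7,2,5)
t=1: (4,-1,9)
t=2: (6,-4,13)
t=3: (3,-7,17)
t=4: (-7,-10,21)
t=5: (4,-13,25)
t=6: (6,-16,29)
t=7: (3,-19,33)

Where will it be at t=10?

First: cycles through -7, 4, 6, 3 every 4 steps. Step 10 lands at position 2 of the cycle → 6.
Second: linear, -3 per step → -28 at step 10.
Third: linear, +4 per step → 45 at step 10.

(6,-28,45)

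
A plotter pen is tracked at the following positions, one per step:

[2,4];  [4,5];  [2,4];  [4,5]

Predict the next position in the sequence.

[2,4]

The jumps are [+2,+1], [-2,-1], [+2,+1] — a geometric progression with ratio -1.
step 4: [4,5] + [-2,-1] → [2,4]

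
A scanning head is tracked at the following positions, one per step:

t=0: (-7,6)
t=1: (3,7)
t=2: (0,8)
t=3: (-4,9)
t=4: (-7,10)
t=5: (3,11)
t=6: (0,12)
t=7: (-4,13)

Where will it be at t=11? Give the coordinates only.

First: cycles through -7, 3, 0, -4 every 4 steps. Step 11 lands at position 3 of the cycle → -4.
Second: linear, +1 per step → 17 at step 11.

(-4,17)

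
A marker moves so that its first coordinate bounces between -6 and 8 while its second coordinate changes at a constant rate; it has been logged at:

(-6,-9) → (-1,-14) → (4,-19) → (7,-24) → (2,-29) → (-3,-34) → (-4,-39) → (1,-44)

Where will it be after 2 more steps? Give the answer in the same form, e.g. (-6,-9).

The first coordinate travels 5 per step and bounces off the walls at -6 and 8.
  step 8: 1 → 6
  step 9: 6 → 5
The second coordinate changes by -5 each step: at step 9 it is -54.

(5,-54)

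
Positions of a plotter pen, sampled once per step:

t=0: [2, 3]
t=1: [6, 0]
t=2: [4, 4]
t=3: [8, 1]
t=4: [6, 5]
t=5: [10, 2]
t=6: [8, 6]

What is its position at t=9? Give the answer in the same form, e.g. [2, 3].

Step-to-step displacements: [+4, -3], [-2, +4], [+4, -3], [-2, +4], [+4, -3], [-2, +4] — a repeating cycle of length 2.
step 7: apply [+4, -3] → [12, 3]
step 8: apply [-2, +4] → [10, 7]
step 9: apply [+4, -3] → [14, 4]

[14, 4]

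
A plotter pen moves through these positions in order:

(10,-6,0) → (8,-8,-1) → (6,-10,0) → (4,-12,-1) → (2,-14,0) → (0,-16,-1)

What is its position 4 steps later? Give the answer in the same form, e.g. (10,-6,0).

(-8,-24,-1)

First: linear, -2 per step → -8 at step 9.
Second: linear, -2 per step → -24 at step 9.
Third: cycles through 0, -1 every 2 steps. Step 9 lands at position 1 of the cycle → -1.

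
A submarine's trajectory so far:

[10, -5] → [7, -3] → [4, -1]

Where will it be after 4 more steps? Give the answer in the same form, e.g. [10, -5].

[-8, 7]

Each step adds [-3, +2] to the position.
step 3: [4, -1] + [-3, +2] → [1, 1]
step 4: [1, 1] + [-3, +2] → [-2, 3]
step 5: [-2, 3] + [-3, +2] → [-5, 5]
step 6: [-5, 5] + [-3, +2] → [-8, 7]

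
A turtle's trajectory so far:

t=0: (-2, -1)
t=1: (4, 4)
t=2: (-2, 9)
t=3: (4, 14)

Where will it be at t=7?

The first coordinate repeats the cycle [-2, 4] with period 2; step 7 mod 2 = 1, giving 4.
The second coordinate changes by +5 each step, so at step 7 it is -1 + 7·(5) = 34.

(4, 34)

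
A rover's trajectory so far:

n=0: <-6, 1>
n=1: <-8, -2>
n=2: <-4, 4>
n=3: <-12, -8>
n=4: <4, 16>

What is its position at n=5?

Step-to-step displacements: <-2, -3>, <+4, +6>, <-8, -12>, <+16, +24>; each is -2× the previous.
step 5: <4, 16> + <-32, -48> → <-28, -32>

<-28, -32>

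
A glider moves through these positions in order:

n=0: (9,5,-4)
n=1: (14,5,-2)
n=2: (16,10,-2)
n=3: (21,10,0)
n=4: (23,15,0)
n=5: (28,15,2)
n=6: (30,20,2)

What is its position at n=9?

Differencing gives (+5,+0,+2), (+2,+5,+0), (+5,+0,+2), (+2,+5,+0), (+5,+0,+2), (+2,+5,+0). This is the pattern (+5,+0,+2), (+2,+5,+0) repeated.
step 7: apply (+5,+0,+2) → (35,20,4)
step 8: apply (+2,+5,+0) → (37,25,4)
step 9: apply (+5,+0,+2) → (42,25,6)

(42,25,6)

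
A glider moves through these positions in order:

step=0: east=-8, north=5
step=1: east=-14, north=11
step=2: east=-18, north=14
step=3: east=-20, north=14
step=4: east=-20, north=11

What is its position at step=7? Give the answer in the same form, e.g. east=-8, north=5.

east=-8, north=-16

First differences are (-6,+6), (-4,+3), (-2,+0), (+0,-3); their common second difference is (+2,-3) (constant acceleration).
step 5: east=-20, north=11 + (+2,-6) → east=-18, north=5
step 6: east=-18, north=5 + (+4,-9) → east=-14, north=-4
step 7: east=-14, north=-4 + (+6,-12) → east=-8, north=-16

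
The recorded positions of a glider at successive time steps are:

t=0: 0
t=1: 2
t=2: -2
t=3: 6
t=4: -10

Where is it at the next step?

Consecutive displacements +2, -4, +8, -16 scale by a factor of -2 each step.
step 5: -10 + 32 → 22

22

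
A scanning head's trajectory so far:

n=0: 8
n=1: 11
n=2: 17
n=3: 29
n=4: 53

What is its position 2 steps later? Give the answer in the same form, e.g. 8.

197

Consecutive displacements +3, +6, +12, +24 scale by a factor of 2 each step.
step 5: 53 + 48 → 101
step 6: 101 + 96 → 197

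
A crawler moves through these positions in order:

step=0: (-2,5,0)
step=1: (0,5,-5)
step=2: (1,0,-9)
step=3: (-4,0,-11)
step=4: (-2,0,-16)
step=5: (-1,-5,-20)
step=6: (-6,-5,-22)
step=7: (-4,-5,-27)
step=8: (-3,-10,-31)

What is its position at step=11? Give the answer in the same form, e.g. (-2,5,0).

Differencing gives (+2,+0,-5), (+1,-5,-4), (-5,+0,-2), (+2,+0,-5), (+1,-5,-4), (-5,+0,-2), (+2,+0,-5), (+1,-5,-4). This is the pattern (+2,+0,-5), (+1,-5,-4), (-5,+0,-2) repeated.
step 9: apply (-5,+0,-2) → (-8,-10,-33)
step 10: apply (+2,+0,-5) → (-6,-10,-38)
step 11: apply (+1,-5,-4) → (-5,-15,-42)

(-5,-15,-42)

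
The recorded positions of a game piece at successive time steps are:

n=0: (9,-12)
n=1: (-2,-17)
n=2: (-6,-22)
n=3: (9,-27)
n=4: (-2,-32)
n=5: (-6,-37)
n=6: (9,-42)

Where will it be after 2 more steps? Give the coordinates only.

(-6,-52)

The first coordinate repeats the cycle [9, -2, -6] with period 3; step 8 mod 3 = 2, giving -6.
The second coordinate changes by -5 each step, so at step 8 it is -12 + 8·(-5) = -52.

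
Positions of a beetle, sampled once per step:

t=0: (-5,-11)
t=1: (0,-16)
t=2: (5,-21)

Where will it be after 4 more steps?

(25,-41)

Constant displacement of (+5,-5) per step.
step 3: (5,-21) + (+5,-5) → (10,-26)
step 4: (10,-26) + (+5,-5) → (15,-31)
step 5: (15,-31) + (+5,-5) → (20,-36)
step 6: (20,-36) + (+5,-5) → (25,-41)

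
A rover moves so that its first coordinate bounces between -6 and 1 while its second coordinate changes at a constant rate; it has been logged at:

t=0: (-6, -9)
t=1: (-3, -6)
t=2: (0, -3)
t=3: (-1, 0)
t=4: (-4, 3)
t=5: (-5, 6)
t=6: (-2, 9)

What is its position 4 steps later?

(-4, 21)

The first coordinate travels 3 per step and bounces off the walls at -6 and 1.
  step 7: -2 → 1
  step 8: 1 → -2
  step 9: -2 → -5
  step 10: -5 → -4
The second coordinate changes by +3 each step: at step 10 it is 21.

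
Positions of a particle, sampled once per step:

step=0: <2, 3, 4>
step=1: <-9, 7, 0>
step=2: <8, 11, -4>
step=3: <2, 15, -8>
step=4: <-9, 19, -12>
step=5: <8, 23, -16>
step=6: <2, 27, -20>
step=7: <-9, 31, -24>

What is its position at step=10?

First: cycles through 2, -9, 8 every 3 steps. Step 10 lands at position 1 of the cycle → -9.
Second: linear, +4 per step → 43 at step 10.
Third: linear, -4 per step → -36 at step 10.

<-9, 43, -36>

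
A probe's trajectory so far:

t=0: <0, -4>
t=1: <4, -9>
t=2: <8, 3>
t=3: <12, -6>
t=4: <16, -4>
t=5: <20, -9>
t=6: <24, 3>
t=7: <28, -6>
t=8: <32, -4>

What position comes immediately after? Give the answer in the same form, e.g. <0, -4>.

<36, -9>

The first coordinate changes by +4 each step, so at step 9 it is 0 + 9·(4) = 36.
The second coordinate repeats the cycle [-4, -9, 3, -6] with period 4; step 9 mod 4 = 1, giving -9.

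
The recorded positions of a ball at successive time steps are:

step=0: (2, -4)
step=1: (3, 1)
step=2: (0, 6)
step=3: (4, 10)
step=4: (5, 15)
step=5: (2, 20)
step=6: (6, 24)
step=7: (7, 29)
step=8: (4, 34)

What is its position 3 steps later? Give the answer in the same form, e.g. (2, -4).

(6, 48)

Step-to-step displacements: (+1, +5), (-3, +5), (+4, +4), (+1, +5), (-3, +5), (+4, +4), (+1, +5), (-3, +5) — a repeating cycle of length 3.
step 9: apply (+4, +4) → (8, 38)
step 10: apply (+1, +5) → (9, 43)
step 11: apply (-3, +5) → (6, 48)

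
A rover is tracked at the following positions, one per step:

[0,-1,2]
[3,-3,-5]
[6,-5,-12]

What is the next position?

[9,-7,-19]

Each step adds [+3,-2,-7] to the position.
step 3: [6,-5,-12] + [+3,-2,-7] → [9,-7,-19]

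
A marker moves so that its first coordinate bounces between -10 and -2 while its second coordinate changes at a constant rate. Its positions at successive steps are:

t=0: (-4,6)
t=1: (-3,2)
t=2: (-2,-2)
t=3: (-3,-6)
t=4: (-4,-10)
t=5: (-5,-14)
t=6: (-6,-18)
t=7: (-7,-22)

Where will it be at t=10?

The first coordinate reflects between -10 and -2, moving 1 per step.
  step 8: -7 → -8
  step 9: -8 → -9
  step 10: -9 → -10
The second coordinate changes by -4 each step: at step 10 it is -34.

(-10,-34)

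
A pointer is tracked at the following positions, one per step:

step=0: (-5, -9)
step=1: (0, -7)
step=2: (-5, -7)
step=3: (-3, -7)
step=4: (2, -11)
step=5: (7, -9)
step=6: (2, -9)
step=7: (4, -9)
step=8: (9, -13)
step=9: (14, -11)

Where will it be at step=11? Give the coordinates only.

Differencing gives (+5, +2), (-5, +0), (+2, +0), (+5, -4), (+5, +2), (-5, +0), (+2, +0), (+5, -4), (+5, +2). This is the pattern (+5, +2), (-5, +0), (+2, +0), (+5, -4) repeated.
step 10: apply (-5, +0) → (9, -11)
step 11: apply (+2, +0) → (11, -11)

(11, -11)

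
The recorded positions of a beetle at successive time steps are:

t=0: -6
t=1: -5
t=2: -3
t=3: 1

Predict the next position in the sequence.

9

The jumps are +1, +2, +4 — a geometric progression with ratio 2.
step 4: 1 + 8 → 9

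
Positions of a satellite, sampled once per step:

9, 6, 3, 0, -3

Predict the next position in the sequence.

Constant displacement of -3 per step.
step 5: -3 − 3 → -6

-6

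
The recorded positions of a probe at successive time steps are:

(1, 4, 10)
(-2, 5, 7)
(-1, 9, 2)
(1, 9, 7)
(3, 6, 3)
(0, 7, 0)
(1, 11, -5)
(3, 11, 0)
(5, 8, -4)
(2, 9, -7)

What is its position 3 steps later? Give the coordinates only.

(7, 10, -11)

Step-to-step displacements: (-3, +1, -3), (+1, +4, -5), (+2, +0, +5), (+2, -3, -4), (-3, +1, -3), (+1, +4, -5), (+2, +0, +5), (+2, -3, -4), (-3, +1, -3) — a repeating cycle of length 4.
step 10: apply (+1, +4, -5) → (3, 13, -12)
step 11: apply (+2, +0, +5) → (5, 13, -7)
step 12: apply (+2, -3, -4) → (7, 10, -11)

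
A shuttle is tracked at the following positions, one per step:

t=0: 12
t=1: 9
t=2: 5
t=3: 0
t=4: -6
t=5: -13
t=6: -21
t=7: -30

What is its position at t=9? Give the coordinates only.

Successive displacements: -3, -4, -5, -6, -7, -8, -9 — each changes by -1.
step 8: -30 − 10 → -40
step 9: -40 − 11 → -51

-51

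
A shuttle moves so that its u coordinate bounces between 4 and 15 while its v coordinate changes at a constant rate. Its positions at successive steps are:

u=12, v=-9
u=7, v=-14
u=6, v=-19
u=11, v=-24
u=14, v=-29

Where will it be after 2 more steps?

The u coordinate travels 5 per step and bounces off the walls at 4 and 15.
  step 5: 14 → 9
  step 6: 9 → 4
The v coordinate changes by -5 each step: at step 6 it is -39.

u=4, v=-39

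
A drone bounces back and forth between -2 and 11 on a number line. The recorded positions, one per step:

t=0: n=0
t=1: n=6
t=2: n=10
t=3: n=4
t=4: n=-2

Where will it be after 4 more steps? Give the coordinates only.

n=0

The value travels 6 per step and bounces off the walls at -2 and 11.
  step 5: -2 → 4
  step 6: 4 → 10
  step 7: 10 → 6
  step 8: 6 → 0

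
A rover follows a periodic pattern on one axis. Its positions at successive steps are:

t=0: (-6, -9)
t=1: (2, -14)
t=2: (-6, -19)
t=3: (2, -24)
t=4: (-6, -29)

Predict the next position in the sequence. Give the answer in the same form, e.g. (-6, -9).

The first coordinate repeats the cycle [-6, 2] with period 2; step 5 mod 2 = 1, giving 2.
The second coordinate changes by -5 each step, so at step 5 it is -9 + 5·(-5) = -34.

(2, -34)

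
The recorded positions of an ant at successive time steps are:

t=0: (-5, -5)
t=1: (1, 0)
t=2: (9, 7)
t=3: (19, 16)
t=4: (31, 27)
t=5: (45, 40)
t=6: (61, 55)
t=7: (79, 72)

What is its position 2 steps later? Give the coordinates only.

(121, 112)

First differences are (+6, +5), (+8, +7), (+10, +9), (+12, +11), (+14, +13), (+16, +15), (+18, +17); their common second difference is (+2, +2) (constant acceleration).
step 8: (79, 72) + (+20, +19) → (99, 91)
step 9: (99, 91) + (+22, +21) → (121, 112)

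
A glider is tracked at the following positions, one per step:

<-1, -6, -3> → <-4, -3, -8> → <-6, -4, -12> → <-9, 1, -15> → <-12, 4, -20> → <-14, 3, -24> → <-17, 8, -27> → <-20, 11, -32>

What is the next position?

Step-to-step displacements: <-3, +3, -5>, <-2, -1, -4>, <-3, +5, -3>, <-3, +3, -5>, <-2, -1, -4>, <-3, +5, -3>, <-3, +3, -5> — a repeating cycle of length 3.
step 8: apply <-2, -1, -4> → <-22, 10, -36>

<-22, 10, -36>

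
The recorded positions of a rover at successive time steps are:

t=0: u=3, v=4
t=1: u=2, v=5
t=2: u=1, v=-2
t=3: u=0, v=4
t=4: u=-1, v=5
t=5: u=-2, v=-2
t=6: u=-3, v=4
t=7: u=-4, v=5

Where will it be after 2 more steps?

U: linear, -1 per step → -6 at step 9.
V: cycles through 4, 5, -2 every 3 steps. Step 9 lands at position 0 of the cycle → 4.

u=-6, v=4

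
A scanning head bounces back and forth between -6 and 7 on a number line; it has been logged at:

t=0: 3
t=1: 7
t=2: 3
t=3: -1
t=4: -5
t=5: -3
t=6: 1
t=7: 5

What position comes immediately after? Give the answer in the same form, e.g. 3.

The value reflects between -6 and 7, moving 4 per step.
  step 8: 5 → 5

5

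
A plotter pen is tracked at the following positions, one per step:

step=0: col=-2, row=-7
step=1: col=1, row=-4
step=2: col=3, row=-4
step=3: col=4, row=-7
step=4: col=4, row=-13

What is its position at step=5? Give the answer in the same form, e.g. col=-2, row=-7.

col=3, row=-22

First differences are (+3, +3), (+2, +0), (+1, -3), (+0, -6); their common second difference is (-1, -3) (constant acceleration).
step 5: col=4, row=-13 + (-1, -9) → col=3, row=-22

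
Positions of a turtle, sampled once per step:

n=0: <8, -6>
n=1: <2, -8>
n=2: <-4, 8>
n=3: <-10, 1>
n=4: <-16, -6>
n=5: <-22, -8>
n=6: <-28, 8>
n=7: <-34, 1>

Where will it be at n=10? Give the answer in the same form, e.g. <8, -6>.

The first coordinate changes by -6 each step, so at step 10 it is 8 + 10·(-6) = -52.
The second coordinate repeats the cycle [-6, -8, 8, 1] with period 4; step 10 mod 4 = 2, giving 8.

<-52, 8>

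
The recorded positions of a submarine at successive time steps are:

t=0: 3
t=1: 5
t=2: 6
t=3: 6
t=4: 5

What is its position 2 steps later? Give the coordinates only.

Successive displacements: +2, +1, +0, -1 — each changes by -1.
step 5: 5 − 2 → 3
step 6: 3 − 3 → 0

0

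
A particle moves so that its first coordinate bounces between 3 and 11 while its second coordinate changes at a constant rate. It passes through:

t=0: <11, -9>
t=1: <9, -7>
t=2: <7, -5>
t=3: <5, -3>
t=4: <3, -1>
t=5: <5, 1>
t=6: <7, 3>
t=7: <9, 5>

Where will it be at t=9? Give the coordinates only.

The first coordinate travels 2 per step and bounces off the walls at 3 and 11.
  step 8: 9 → 11
  step 9: 11 → 9
The second coordinate changes by +2 each step: at step 9 it is 9.

<9, 9>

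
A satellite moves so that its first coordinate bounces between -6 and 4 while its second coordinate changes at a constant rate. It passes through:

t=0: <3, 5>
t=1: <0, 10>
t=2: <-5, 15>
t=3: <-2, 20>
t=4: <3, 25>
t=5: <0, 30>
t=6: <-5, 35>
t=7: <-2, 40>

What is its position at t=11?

The first coordinate reflects between -6 and 4, moving 5 per step.
  step 8: -2 → 3
  step 9: 3 → 0
  step 10: 0 → -5
  step 11: -5 → -2
The second coordinate changes by +5 each step: at step 11 it is 60.

<-2, 60>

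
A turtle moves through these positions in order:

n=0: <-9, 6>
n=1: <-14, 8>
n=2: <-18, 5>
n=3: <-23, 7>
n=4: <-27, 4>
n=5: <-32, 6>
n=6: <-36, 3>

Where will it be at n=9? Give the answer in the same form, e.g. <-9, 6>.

Differencing gives <-5, +2>, <-4, -3>, <-5, +2>, <-4, -3>, <-5, +2>, <-4, -3>. This is the pattern <-5, +2>, <-4, -3> repeated.
step 7: apply <-5, +2> → <-41, 5>
step 8: apply <-4, -3> → <-45, 2>
step 9: apply <-5, +2> → <-50, 4>

<-50, 4>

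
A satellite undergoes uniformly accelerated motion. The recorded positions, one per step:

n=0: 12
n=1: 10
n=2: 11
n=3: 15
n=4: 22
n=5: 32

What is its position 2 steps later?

First differences are -2, +1, +4, +7, +10; their common second difference is +3 (constant acceleration).
step 6: 32 + 13 → 45
step 7: 45 + 16 → 61

61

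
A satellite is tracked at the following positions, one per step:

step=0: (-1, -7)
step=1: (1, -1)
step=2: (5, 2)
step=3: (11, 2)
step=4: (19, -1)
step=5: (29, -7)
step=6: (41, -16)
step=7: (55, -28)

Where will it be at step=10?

First differences are (+2, +6), (+4, +3), (+6, +0), (+8, -3), (+10, -6), (+12, -9), (+14, -12); their common second difference is (+2, -3) (constant acceleration).
step 8: (55, -28) + (+16, -15) → (71, -43)
step 9: (71, -43) + (+18, -18) → (89, -61)
step 10: (89, -61) + (+20, -21) → (109, -82)

(109, -82)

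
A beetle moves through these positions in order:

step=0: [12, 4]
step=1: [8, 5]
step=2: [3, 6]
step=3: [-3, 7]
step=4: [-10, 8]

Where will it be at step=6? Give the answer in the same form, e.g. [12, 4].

First differences are [-4, +1], [-5, +1], [-6, +1], [-7, +1]; their common second difference is [-1, +0] (constant acceleration).
step 5: [-10, 8] + [-8, +1] → [-18, 9]
step 6: [-18, 9] + [-9, +1] → [-27, 10]

[-27, 10]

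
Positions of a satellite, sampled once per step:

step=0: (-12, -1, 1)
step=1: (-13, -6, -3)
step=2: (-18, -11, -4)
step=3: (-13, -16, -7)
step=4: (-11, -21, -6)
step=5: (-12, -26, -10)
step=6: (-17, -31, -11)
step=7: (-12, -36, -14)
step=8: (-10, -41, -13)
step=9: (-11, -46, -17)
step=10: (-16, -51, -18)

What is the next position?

Step-to-step displacements: (-1, -5, -4), (-5, -5, -1), (+5, -5, -3), (+2, -5, +1), (-1, -5, -4), (-5, -5, -1), (+5, -5, -3), (+2, -5, +1), (-1, -5, -4), (-5, -5, -1) — a repeating cycle of length 4.
step 11: apply (+5, -5, -3) → (-11, -56, -21)

(-11, -56, -21)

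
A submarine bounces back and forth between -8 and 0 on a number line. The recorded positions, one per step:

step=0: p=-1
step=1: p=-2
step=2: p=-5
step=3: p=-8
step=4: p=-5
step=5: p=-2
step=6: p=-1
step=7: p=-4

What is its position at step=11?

The value reflects between -8 and 0, moving 3 per step.
  step 8: -4 → -7
  step 9: -7 → -6
  step 10: -6 → -3
  step 11: -3 → 0

p=0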